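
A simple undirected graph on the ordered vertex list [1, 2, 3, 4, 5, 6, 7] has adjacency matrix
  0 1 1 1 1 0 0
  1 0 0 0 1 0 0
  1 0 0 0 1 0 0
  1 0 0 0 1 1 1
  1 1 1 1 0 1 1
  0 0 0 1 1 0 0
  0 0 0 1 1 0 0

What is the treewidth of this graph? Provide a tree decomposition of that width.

The largest bag has 3 vertices, giving width 2; this decomposition certifies tw(G) ≤ 2. On the other hand G contains the 3-clique {1, 2, 5}. A clique must lie in a single bag of any decomposition, so no decomposition can have width below 2. Hence tw(G) = 2 exactly.

Treewidth 2.
One such decomposition:
Bags: B1 = {1, 4, 5}  B2 = {4, 5, 7}  B3 = {4, 5, 6}  B4 = {1, 2, 5}  B5 = {1, 3, 5}
Tree: B1–B2, B1–B3, B1–B4, B4–B5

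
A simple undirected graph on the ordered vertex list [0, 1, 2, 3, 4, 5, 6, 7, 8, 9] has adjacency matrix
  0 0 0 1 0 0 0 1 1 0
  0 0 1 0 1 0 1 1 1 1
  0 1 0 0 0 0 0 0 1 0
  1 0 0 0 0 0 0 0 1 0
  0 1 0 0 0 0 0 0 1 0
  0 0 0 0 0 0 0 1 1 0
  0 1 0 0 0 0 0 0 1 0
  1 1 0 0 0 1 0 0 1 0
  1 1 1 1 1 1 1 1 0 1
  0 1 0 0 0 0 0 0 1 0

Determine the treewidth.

2

A width-2 tree decomposition is:
Bags: B1 = {1, 7, 8}  B2 = {1, 6, 8}  B3 = {1, 4, 8}  B4 = {1, 8, 9}  B5 = {1, 2, 8}  B6 = {0, 7, 8}  B7 = {5, 7, 8}  B8 = {0, 3, 8}
Tree: B1–B2, B2–B3, B3–B4, B4–B5, B1–B6, B6–B7, B6–B8
Every bag has size at most 3, so the width is 3 − 1 = 2 and tw(G) ≤ 2. On the other hand G contains the 3-clique {0, 3, 8}. A clique must lie in a single bag of any decomposition, so no decomposition can have width below 2. Therefore the treewidth is 2.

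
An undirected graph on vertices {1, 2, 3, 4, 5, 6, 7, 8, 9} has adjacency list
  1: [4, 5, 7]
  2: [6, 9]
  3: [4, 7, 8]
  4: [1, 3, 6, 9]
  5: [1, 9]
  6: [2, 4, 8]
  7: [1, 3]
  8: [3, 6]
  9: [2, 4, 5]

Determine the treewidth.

A width-3 tree decomposition is:
Bags: B1 = {2, 6, 8, 9}  B2 = {4, 6, 8, 9}  B3 = {3, 4, 8, 9}  B4 = {3, 4, 5, 9}  B5 = {1, 3, 4, 5}  B6 = {1, 3, 5, 7}
Tree: B1–B2, B2–B3, B3–B4, B4–B5, B5–B6
The largest bag has 4 vertices, giving width 3; this decomposition certifies tw(G) ≤ 3. For the lower bound: the 4 vertex sets {2,6,8}, {9}, {4}, {1,3,5,7} are disjoint, each induces a connected subgraph, and every pair is joined by at least one edge of G. Contracting each set to a single vertex therefore yields K_{4} as a minor, and since treewidth is minor-monotone, tw(G) ≥ tw(K_{4}) = 3. Combining the bounds, tw(G) = 3.

3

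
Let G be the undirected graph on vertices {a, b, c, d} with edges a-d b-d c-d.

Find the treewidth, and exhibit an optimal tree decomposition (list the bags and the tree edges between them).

Treewidth 1.
Bags: B1 = {c, d}  B2 = {b, d}  B3 = {a, d}
Tree: B1–B2, B1–B3

Every bag has size at most 2, so the width is 2 − 1 = 1 and tw(G) ≤ 1. G has an edge, so its treewidth is at least 1. The upper and lower bounds meet at 1, so that is the treewidth.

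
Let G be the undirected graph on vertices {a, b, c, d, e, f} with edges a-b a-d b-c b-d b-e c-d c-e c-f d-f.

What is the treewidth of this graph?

2

A width-2 tree decomposition is:
Bags: B1 = {b, c, e}  B2 = {b, c, d}  B3 = {c, d, f}  B4 = {a, b, d}
Tree: B1–B2, B2–B3, B2–B4
The largest bag has 3 vertices, giving width 2; this decomposition certifies tw(G) ≤ 2. On the other hand G contains the 3-clique {c, d, f}. A clique must lie in a single bag of any decomposition, so no decomposition can have width below 2. Hence tw(G) = 2 exactly.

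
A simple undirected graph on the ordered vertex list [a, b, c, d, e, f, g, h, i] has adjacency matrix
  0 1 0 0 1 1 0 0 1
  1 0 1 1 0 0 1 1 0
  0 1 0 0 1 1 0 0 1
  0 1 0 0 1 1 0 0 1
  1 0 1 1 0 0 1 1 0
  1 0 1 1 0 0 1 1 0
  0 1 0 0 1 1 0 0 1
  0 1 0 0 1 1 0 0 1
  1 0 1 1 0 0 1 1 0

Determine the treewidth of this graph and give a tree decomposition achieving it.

Each bag holds 5 vertices, so the decomposition has width 4, which upper-bounds the treewidth. For the lower bound: the 5 vertex sets {g,i}, {c,f}, {b,d}, {e}, {a} are disjoint, each induces a connected subgraph, and every pair is joined by at least one edge of G. Contracting each set to a single vertex therefore yields K_{5} as a minor, and since treewidth is minor-monotone, tw(G) ≥ tw(K_{5}) = 4. Combining the bounds, tw(G) = 4.

Treewidth 4.
One optimal decomposition is:
Bags: B1 = {b, e, f, g, i}  B2 = {b, c, e, f, i}  B3 = {b, d, e, f, i}  B4 = {a, b, e, f, i}  B5 = {b, e, f, h, i}
Tree: B1–B2, B2–B3, B3–B4, B4–B5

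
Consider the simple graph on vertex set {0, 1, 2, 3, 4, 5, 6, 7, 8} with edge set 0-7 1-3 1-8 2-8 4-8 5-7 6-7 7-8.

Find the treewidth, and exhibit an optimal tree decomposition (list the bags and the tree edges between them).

Each bag holds 2 vertices, so the decomposition has width 1, which upper-bounds the treewidth. Any graph with an edge has treewidth ≥ 1, and G has the edge 7–8. The upper and lower bounds meet at 1, so that is the treewidth.

Treewidth 1.
Bags: B1 = {7, 8}  B2 = {2, 8}  B3 = {1, 8}  B4 = {1, 3}  B5 = {5, 7}  B6 = {0, 7}  B7 = {4, 8}  B8 = {6, 7}
Tree: B1–B2, B1–B3, B3–B4, B1–B5, B5–B6, B2–B7, B6–B8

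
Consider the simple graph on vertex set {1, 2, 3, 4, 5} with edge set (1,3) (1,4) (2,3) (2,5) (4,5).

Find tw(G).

2

A width-2 tree decomposition is:
Bags: B1 = {1, 2, 3}  B2 = {1, 2, 5}  B3 = {1, 4, 5}
Tree: B1–B2, B2–B3
Each bag holds 3 vertices, so the decomposition has width 2, which upper-bounds the treewidth. For the lower bound, G contains the cycle 1–3–2–5–4–1, so G is not a forest; only forests have treewidth ≤ 1, hence tw(G) ≥ 2. Hence tw(G) = 2 exactly.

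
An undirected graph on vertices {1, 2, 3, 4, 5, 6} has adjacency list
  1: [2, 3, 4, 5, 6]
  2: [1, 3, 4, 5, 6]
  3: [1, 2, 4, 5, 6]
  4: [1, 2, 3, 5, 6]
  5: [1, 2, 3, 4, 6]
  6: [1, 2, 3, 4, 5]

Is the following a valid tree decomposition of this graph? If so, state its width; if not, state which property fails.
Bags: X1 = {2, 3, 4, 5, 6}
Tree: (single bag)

A tree decomposition must satisfy three properties: every vertex lies in some bag; for every edge, both endpoints lie together in some bag; and for every vertex, the bags containing it form a connected subtree. Here vertex 1 appears in no bag, so the decomposition is invalid.

No — vertex 1 appears in no bag.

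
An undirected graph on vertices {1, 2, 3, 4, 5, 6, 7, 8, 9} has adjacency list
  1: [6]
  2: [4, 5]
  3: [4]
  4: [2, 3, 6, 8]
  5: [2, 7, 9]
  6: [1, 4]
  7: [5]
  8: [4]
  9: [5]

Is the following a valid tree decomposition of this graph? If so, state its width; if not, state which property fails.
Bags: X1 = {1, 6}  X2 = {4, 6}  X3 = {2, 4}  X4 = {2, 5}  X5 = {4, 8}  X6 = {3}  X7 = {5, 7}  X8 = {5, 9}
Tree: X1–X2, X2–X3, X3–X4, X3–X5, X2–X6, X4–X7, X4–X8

A tree decomposition must satisfy three properties: every vertex lies in some bag; for every edge, both endpoints lie together in some bag; and for every vertex, the bags containing it form a connected subtree. Here edge (4,3) lies in no bag, so the decomposition is invalid.

No — edge (4,3) lies in no bag.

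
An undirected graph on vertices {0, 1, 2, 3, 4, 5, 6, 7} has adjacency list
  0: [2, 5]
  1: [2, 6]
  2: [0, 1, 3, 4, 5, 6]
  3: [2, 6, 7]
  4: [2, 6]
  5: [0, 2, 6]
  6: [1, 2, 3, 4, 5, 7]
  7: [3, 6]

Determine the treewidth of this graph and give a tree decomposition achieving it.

The largest bag has 3 vertices, giving width 2; this decomposition certifies tw(G) ≤ 2. For the lower bound, the 3 vertices {0, 2, 5} are pairwise adjacent, and any tree decomposition puts a clique entirely inside one bag — forcing width ≥ 2. Hence tw(G) = 2 exactly.

Treewidth 2.
One such decomposition:
Bags: B1 = {2, 4, 6}  B2 = {1, 2, 6}  B3 = {2, 3, 6}  B4 = {2, 5, 6}  B5 = {0, 2, 5}  B6 = {3, 6, 7}
Tree: B1–B2, B2–B3, B2–B4, B4–B5, B3–B6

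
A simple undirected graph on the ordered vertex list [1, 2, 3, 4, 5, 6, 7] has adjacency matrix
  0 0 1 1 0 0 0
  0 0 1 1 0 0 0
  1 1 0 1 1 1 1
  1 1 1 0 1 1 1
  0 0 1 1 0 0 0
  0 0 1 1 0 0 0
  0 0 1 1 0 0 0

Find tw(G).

2

A width-2 tree decomposition is:
Bags: B1 = {3, 4, 7}  B2 = {3, 4, 5}  B3 = {3, 4, 6}  B4 = {2, 3, 4}  B5 = {1, 3, 4}
Tree: B1–B2, B2–B3, B3–B4, B3–B5
Each bag holds 3 vertices, so the decomposition has width 2, which upper-bounds the treewidth. On the other hand G contains the 3-clique {1, 3, 4}. A clique must lie in a single bag of any decomposition, so no decomposition can have width below 2. Therefore the treewidth is 2.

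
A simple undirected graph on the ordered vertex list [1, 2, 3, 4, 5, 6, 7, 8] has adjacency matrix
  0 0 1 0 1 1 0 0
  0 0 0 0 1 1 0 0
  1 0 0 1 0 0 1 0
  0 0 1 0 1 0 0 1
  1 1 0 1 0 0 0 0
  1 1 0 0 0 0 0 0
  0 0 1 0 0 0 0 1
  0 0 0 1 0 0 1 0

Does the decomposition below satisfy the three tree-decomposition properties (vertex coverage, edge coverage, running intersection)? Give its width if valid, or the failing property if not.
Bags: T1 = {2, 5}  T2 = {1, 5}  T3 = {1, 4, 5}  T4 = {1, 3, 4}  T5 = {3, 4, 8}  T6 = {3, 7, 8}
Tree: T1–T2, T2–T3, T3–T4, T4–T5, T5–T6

No — vertex 6 appears in no bag.

A tree decomposition must satisfy three properties: every vertex lies in some bag; for every edge, both endpoints lie together in some bag; and for every vertex, the bags containing it form a connected subtree. Here vertex 6 appears in no bag, so the decomposition is invalid.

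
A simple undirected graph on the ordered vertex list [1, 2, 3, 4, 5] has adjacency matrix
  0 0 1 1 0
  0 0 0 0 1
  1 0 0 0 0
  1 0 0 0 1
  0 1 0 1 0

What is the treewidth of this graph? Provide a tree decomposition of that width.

Each bag holds 2 vertices, so the decomposition has width 1, which upper-bounds the treewidth. Since G has at least one edge (e.g. 1–4), it is not an edgeless graph, so tw(G) ≥ 1. Combining the bounds, tw(G) = 1.

Treewidth 1.
One optimal decomposition is:
Bags: B1 = {1, 4}  B2 = {1, 3}  B3 = {4, 5}  B4 = {2, 5}
Tree: B1–B2, B1–B3, B3–B4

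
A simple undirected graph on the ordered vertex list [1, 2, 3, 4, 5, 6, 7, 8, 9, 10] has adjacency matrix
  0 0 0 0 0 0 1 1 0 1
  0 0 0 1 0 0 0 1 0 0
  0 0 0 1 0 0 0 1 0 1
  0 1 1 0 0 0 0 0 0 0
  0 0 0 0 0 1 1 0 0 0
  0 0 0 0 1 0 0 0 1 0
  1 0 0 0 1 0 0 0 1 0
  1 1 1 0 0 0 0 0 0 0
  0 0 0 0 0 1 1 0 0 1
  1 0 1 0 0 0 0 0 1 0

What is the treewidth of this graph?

A width-2 tree decomposition is:
Bags: B1 = {5, 6, 7}  B2 = {6, 7, 9}  B3 = {1, 7, 9}  B4 = {1, 9, 10}  B5 = {1, 8, 10}  B6 = {3, 8, 10}  B7 = {2, 3, 8}  B8 = {2, 3, 4}
Tree: B1–B2, B2–B3, B3–B4, B4–B5, B5–B6, B6–B7, B7–B8
Every bag has size at most 3, so the width is 3 − 1 = 2 and tw(G) ≤ 2. The edges 5–6–9–7–5 form a cycle, so G is not a tree and its treewidth is at least 2. Combining the bounds, tw(G) = 2.

2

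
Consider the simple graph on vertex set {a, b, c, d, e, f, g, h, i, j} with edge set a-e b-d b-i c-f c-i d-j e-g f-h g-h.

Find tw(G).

A width-1 tree decomposition is:
Bags: B1 = {a, e}  B2 = {e, g}  B3 = {g, h}  B4 = {f, h}  B5 = {c, f}  B6 = {c, i}  B7 = {b, i}  B8 = {b, d}  B9 = {d, j}
Tree: B1–B2, B2–B3, B3–B4, B4–B5, B5–B6, B6–B7, B7–B8, B8–B9
Each bag holds 2 vertices, so the decomposition has width 1, which upper-bounds the treewidth. Since G has at least one edge (e.g. a–e), it is not an edgeless graph, so tw(G) ≥ 1. Combining the bounds, tw(G) = 1.

1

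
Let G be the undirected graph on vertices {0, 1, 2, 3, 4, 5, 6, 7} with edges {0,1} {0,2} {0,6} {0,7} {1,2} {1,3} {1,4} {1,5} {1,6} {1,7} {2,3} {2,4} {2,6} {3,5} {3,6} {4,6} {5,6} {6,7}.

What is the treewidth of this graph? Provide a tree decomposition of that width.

Treewidth 3.
Bags: B1 = {1, 2, 4, 6}  B2 = {0, 1, 2, 6}  B3 = {1, 2, 3, 6}  B4 = {0, 1, 6, 7}  B5 = {1, 3, 5, 6}
Tree: B1–B2, B2–B3, B2–B4, B3–B5

The largest bag has 4 vertices, giving width 3; this decomposition certifies tw(G) ≤ 3. Conversely, {0, 1, 2, 6} is a clique of size 4, and the vertices of any clique must share a bag in every tree decomposition; so some bag has ≥ 4 vertices and tw(G) ≥ 3. The upper and lower bounds meet at 3, so that is the treewidth.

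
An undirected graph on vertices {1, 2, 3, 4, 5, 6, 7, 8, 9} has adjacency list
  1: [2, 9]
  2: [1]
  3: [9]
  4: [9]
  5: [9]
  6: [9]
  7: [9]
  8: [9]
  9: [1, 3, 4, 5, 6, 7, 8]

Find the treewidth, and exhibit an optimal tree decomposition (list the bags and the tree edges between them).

Treewidth 1.
One such decomposition:
Bags: B1 = {1, 2}  B2 = {1, 9}  B3 = {8, 9}  B4 = {6, 9}  B5 = {7, 9}  B6 = {5, 9}  B7 = {4, 9}  B8 = {3, 9}
Tree: B1–B2, B2–B3, B3–B4, B2–B5, B2–B6, B6–B7, B2–B8

The largest bag has 2 vertices, giving width 1; this decomposition certifies tw(G) ≤ 1. Any graph with an edge has treewidth ≥ 1, and G has the edge 2–1. Therefore the treewidth is 1.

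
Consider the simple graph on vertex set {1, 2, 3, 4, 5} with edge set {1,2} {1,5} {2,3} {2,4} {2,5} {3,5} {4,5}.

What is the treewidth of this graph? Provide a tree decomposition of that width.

Each bag holds 3 vertices, so the decomposition has width 2, which upper-bounds the treewidth. Conversely, {1, 2, 5} is a clique of size 3, and the vertices of any clique must share a bag in every tree decomposition; so some bag has ≥ 3 vertices and tw(G) ≥ 2. Combining the bounds, tw(G) = 2.

Treewidth 2.
Bags: B1 = {2, 3, 5}  B2 = {1, 2, 5}  B3 = {2, 4, 5}
Tree: B1–B2, B2–B3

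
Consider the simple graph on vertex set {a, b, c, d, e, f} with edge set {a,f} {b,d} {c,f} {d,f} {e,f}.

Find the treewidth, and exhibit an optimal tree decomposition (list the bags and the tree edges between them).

Each bag holds 2 vertices, so the decomposition has width 1, which upper-bounds the treewidth. Any graph with an edge has treewidth ≥ 1, and G has the edge a–f. The upper and lower bounds meet at 1, so that is the treewidth.

Treewidth 1.
One such decomposition:
Bags: B1 = {a, f}  B2 = {c, f}  B3 = {e, f}  B4 = {d, f}  B5 = {b, d}
Tree: B1–B2, B1–B3, B2–B4, B4–B5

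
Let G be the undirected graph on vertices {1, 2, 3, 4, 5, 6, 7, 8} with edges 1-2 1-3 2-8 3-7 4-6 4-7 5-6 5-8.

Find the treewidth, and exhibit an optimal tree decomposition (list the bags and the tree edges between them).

Every bag has size at most 3, so the width is 3 − 1 = 2 and tw(G) ≤ 2. Since 4–6–5–8–2–1–3–7–4 is a cycle in G, G is not acyclic. Forests are exactly the graphs of treewidth ≤ 1, so tw(G) ≥ 2. The upper and lower bounds meet at 2, so that is the treewidth.

Treewidth 2.
Bags: B1 = {4, 5, 6}  B2 = {4, 5, 8}  B3 = {2, 4, 8}  B4 = {1, 2, 4}  B5 = {1, 3, 4}  B6 = {3, 4, 7}
Tree: B1–B2, B2–B3, B3–B4, B4–B5, B5–B6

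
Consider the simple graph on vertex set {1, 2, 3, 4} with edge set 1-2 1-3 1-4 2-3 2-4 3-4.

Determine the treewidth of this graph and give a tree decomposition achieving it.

Treewidth 3.
One optimal decomposition is:
Bags: B1 = {1, 2, 3, 4}
Tree: (single bag)

A single bag containing all 4 vertices is trivially a valid decomposition of width 3. On the other hand G contains the 4-clique {1, 2, 3, 4}. A clique must lie in a single bag of any decomposition, so no decomposition can have width below 3. The upper and lower bounds meet at 3, so that is the treewidth.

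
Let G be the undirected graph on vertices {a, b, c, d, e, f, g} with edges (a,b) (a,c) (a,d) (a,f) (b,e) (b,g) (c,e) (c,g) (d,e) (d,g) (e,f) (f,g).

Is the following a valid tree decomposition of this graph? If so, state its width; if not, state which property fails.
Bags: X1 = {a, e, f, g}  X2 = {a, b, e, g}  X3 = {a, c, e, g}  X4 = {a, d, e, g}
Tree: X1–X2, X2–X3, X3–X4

Checking the three conditions: (i) the bags cover all of {a, b, c, d, e, f, g}; (ii) for each edge, some bag contains both endpoints; (iii) the bags containing any fixed vertex form a subtree. All hold, so the decomposition is valid with width 4 − 1 = 3.

Yes; width 3.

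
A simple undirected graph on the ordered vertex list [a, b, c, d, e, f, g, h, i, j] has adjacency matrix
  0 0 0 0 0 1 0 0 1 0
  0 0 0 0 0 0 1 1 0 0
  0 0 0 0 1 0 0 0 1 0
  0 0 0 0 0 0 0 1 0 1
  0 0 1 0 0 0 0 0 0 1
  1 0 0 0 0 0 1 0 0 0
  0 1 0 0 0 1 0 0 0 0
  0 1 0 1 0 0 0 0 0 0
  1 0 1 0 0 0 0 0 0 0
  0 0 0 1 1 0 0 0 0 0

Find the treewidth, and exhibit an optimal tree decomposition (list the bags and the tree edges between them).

Treewidth 2.
Bags: B1 = {b, d, h}  B2 = {b, d, j}  B3 = {b, e, j}  B4 = {b, c, e}  B5 = {b, c, i}  B6 = {a, b, i}  B7 = {a, b, f}  B8 = {b, f, g}
Tree: B1–B2, B2–B3, B3–B4, B4–B5, B5–B6, B6–B7, B7–B8

Every bag has size at most 3, so the width is 3 − 1 = 2 and tw(G) ≤ 2. For the lower bound, G contains the cycle b–h–d–j–e–c–i–a–f–g–b, so G is not a forest; only forests have treewidth ≤ 1, hence tw(G) ≥ 2. Combining the bounds, tw(G) = 2.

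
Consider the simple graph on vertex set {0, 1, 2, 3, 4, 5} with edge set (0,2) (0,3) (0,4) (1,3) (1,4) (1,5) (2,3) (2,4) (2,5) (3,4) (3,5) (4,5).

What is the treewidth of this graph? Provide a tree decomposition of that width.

Treewidth 3.
Bags: B1 = {0, 2, 3, 4}  B2 = {2, 3, 4, 5}  B3 = {1, 3, 4, 5}
Tree: B1–B2, B2–B3

Every bag has size at most 4, so the width is 4 − 1 = 3 and tw(G) ≤ 3. For the lower bound, the 4 vertices {1, 3, 4, 5} are pairwise adjacent, and any tree decomposition puts a clique entirely inside one bag — forcing width ≥ 3. Therefore the treewidth is 3.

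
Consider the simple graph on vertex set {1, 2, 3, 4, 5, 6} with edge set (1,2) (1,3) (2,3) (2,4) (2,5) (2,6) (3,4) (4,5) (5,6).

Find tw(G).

A width-2 tree decomposition is:
Bags: B1 = {1, 2, 3}  B2 = {2, 3, 4}  B3 = {2, 4, 5}  B4 = {2, 5, 6}
Tree: B1–B2, B2–B3, B3–B4
Each bag holds 3 vertices, so the decomposition has width 2, which upper-bounds the treewidth. Conversely, {1, 2, 3} is a clique of size 3, and the vertices of any clique must share a bag in every tree decomposition; so some bag has ≥ 3 vertices and tw(G) ≥ 2. The upper and lower bounds meet at 2, so that is the treewidth.

2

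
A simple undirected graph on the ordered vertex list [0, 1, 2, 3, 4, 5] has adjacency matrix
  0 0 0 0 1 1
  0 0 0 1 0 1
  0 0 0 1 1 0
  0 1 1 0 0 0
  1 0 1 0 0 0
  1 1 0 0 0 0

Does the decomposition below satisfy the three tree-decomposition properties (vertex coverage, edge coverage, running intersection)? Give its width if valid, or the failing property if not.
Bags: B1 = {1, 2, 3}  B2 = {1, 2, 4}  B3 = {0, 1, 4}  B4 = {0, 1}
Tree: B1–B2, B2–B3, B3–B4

No — vertex 5 appears in no bag.

A tree decomposition must satisfy three properties: every vertex lies in some bag; for every edge, both endpoints lie together in some bag; and for every vertex, the bags containing it form a connected subtree. Here vertex 5 appears in no bag, so the decomposition is invalid.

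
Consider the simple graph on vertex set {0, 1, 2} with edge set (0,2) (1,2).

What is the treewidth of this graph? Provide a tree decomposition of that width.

Treewidth 1.
Bags: B1 = {0, 2}  B2 = {1, 2}
Tree: B1–B2

Each bag holds 2 vertices, so the decomposition has width 1, which upper-bounds the treewidth. Since G has at least one edge (e.g. 2–0), it is not an edgeless graph, so tw(G) ≥ 1. Hence tw(G) = 1 exactly.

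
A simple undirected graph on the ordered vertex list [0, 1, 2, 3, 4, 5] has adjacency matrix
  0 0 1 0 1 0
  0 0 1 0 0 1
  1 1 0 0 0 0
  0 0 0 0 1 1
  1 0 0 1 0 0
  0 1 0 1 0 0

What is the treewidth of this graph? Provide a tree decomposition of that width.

The largest bag has 3 vertices, giving width 2; this decomposition certifies tw(G) ≤ 2. Since 4–0–2–1–5–3–4 is a cycle in G, G is not acyclic. Forests are exactly the graphs of treewidth ≤ 1, so tw(G) ≥ 2. The upper and lower bounds meet at 2, so that is the treewidth.

Treewidth 2.
One optimal decomposition is:
Bags: B1 = {0, 2, 4}  B2 = {1, 2, 4}  B3 = {1, 4, 5}  B4 = {3, 4, 5}
Tree: B1–B2, B2–B3, B3–B4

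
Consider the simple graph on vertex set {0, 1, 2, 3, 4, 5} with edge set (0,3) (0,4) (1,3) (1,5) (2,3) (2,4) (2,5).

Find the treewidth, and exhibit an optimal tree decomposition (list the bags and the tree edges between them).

Each bag holds 3 vertices, so the decomposition has width 2, which upper-bounds the treewidth. Since 5–1–3–2–5 is a cycle in G, G is not acyclic. Forests are exactly the graphs of treewidth ≤ 1, so tw(G) ≥ 2. Hence tw(G) = 2 exactly.

Treewidth 2.
One such decomposition:
Bags: B1 = {1, 2, 5}  B2 = {1, 2, 3}  B3 = {2, 3, 4}  B4 = {0, 3, 4}
Tree: B1–B2, B2–B3, B3–B4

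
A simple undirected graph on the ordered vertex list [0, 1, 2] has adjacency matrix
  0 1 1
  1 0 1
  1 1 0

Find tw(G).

A width-2 tree decomposition is:
Bags: B1 = {0, 1, 2}
Tree: (single bag)
With just one bag of size 3, the width is 3 − 1 = 2, so tw(G) ≤ 2. On the other hand G contains the 3-clique {0, 1, 2}. A clique must lie in a single bag of any decomposition, so no decomposition can have width below 2. The upper and lower bounds meet at 2, so that is the treewidth.

2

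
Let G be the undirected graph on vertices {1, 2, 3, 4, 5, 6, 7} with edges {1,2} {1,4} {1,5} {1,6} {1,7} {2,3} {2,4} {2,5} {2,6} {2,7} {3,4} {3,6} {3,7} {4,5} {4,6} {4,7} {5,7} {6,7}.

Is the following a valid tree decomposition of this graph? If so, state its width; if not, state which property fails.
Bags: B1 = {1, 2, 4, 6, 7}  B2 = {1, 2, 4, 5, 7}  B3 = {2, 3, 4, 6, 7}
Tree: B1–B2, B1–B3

Every vertex of G appears in some bag (union = {1, 2, 3, 4, 5, 6, 7}); every edge is covered by a bag; and for each vertex v the set of bags containing v is connected in the bag tree. The decomposition is therefore valid. The largest bag has 5 vertices, so the width is 4.

Yes; width 4.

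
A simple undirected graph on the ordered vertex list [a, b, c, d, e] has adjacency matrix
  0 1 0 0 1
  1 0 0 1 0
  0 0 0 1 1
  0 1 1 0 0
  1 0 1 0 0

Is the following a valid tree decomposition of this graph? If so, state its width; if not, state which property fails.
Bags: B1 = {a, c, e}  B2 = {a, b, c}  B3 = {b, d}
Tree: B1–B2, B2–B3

A tree decomposition must satisfy three properties: every vertex lies in some bag; for every edge, both endpoints lie together in some bag; and for every vertex, the bags containing it form a connected subtree. Here edge (c,d) lies in no bag, so the decomposition is invalid.

No — edge (c,d) lies in no bag.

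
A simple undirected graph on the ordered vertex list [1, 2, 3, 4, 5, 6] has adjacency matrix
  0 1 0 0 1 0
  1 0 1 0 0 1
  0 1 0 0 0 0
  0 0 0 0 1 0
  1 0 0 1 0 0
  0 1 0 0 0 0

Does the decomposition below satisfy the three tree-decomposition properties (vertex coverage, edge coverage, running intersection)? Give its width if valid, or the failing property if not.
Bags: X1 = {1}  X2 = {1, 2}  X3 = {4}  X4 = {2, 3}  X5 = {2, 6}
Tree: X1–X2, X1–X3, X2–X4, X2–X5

A tree decomposition must satisfy three properties: every vertex lies in some bag; for every edge, both endpoints lie together in some bag; and for every vertex, the bags containing it form a connected subtree. Here vertex 5 appears in no bag, so the decomposition is invalid.

No — vertex 5 appears in no bag.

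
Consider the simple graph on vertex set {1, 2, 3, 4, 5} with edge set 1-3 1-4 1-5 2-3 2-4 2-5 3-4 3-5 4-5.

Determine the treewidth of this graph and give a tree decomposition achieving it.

Each bag holds 4 vertices, so the decomposition has width 3, which upper-bounds the treewidth. Conversely, {1, 3, 4, 5} is a clique of size 4, and the vertices of any clique must share a bag in every tree decomposition; so some bag has ≥ 4 vertices and tw(G) ≥ 3. Hence tw(G) = 3 exactly.

Treewidth 3.
Bags: B1 = {1, 3, 4, 5}  B2 = {2, 3, 4, 5}
Tree: B1–B2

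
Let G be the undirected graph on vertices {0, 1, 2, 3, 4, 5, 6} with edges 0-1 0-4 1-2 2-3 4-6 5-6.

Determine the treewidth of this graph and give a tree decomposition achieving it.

Treewidth 1.
One optimal decomposition is:
Bags: B1 = {5, 6}  B2 = {4, 6}  B3 = {0, 4}  B4 = {0, 1}  B5 = {1, 2}  B6 = {2, 3}
Tree: B1–B2, B2–B3, B3–B4, B4–B5, B5–B6

The largest bag has 2 vertices, giving width 1; this decomposition certifies tw(G) ≤ 1. Any graph with an edge has treewidth ≥ 1, and G has the edge 5–6. The upper and lower bounds meet at 1, so that is the treewidth.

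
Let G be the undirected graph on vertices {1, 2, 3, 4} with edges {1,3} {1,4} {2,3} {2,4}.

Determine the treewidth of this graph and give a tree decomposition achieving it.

The largest bag has 3 vertices, giving width 2; this decomposition certifies tw(G) ≤ 2. Since 3–1–4–2–3 is a cycle in G, G is not acyclic. Forests are exactly the graphs of treewidth ≤ 1, so tw(G) ≥ 2. Combining the bounds, tw(G) = 2.

Treewidth 2.
One optimal decomposition is:
Bags: B1 = {1, 3, 4}  B2 = {2, 3, 4}
Tree: B1–B2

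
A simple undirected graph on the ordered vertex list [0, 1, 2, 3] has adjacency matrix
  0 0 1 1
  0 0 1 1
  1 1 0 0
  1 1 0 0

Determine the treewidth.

2

A width-2 tree decomposition is:
Bags: B1 = {0, 2, 3}  B2 = {1, 2, 3}
Tree: B1–B2
Each bag holds 3 vertices, so the decomposition has width 2, which upper-bounds the treewidth. For the lower bound, G contains the cycle 2–0–3–1–2, so G is not a forest; only forests have treewidth ≤ 1, hence tw(G) ≥ 2. The upper and lower bounds meet at 2, so that is the treewidth.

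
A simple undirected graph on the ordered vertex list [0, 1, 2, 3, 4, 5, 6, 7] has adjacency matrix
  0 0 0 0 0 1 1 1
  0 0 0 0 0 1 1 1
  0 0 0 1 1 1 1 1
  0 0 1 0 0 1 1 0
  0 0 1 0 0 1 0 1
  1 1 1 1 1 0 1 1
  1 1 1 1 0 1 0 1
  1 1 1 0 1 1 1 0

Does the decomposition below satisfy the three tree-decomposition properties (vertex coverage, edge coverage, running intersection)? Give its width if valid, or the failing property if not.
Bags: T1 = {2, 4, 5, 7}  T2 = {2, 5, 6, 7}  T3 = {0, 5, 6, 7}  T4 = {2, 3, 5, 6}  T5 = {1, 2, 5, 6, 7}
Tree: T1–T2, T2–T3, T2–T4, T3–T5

No — bags containing vertex 2 are not connected in the tree.

A tree decomposition must satisfy three properties: every vertex lies in some bag; for every edge, both endpoints lie together in some bag; and for every vertex, the bags containing it form a connected subtree. Here bags containing vertex 2 are not connected in the tree, so the decomposition is invalid.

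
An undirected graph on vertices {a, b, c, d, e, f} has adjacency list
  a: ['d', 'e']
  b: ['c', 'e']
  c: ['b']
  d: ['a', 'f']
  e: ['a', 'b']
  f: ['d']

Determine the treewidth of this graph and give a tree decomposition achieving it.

Treewidth 1.
Bags: B1 = {b, c}  B2 = {b, e}  B3 = {a, e}  B4 = {a, d}  B5 = {d, f}
Tree: B1–B2, B2–B3, B3–B4, B4–B5

Every bag has size at most 2, so the width is 2 − 1 = 1 and tw(G) ≤ 1. Since G has at least one edge (e.g. c–b), it is not an edgeless graph, so tw(G) ≥ 1. Combining the bounds, tw(G) = 1.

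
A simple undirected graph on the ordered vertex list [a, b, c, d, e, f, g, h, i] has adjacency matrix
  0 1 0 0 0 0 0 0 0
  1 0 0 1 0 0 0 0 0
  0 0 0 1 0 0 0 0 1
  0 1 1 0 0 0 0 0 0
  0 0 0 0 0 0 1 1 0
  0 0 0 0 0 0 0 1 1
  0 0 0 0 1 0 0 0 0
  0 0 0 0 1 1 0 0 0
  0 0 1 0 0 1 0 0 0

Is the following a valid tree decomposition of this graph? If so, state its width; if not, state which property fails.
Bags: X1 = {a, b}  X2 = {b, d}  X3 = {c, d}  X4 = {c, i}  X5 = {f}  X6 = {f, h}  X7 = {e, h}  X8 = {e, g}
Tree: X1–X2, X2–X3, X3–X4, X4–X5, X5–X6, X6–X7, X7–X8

A tree decomposition must satisfy three properties: every vertex lies in some bag; for every edge, both endpoints lie together in some bag; and for every vertex, the bags containing it form a connected subtree. Here edge (i,f) lies in no bag, so the decomposition is invalid.

No — edge (i,f) lies in no bag.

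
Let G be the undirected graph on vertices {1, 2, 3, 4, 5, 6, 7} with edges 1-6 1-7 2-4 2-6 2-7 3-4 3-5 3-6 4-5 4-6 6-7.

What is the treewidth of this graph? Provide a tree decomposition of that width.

Treewidth 2.
One optimal decomposition is:
Bags: B1 = {2, 6, 7}  B2 = {2, 4, 6}  B3 = {1, 6, 7}  B4 = {3, 4, 6}  B5 = {3, 4, 5}
Tree: B1–B2, B1–B3, B2–B4, B4–B5

The largest bag has 3 vertices, giving width 2; this decomposition certifies tw(G) ≤ 2. On the other hand G contains the 3-clique {3, 4, 5}. A clique must lie in a single bag of any decomposition, so no decomposition can have width below 2. Combining the bounds, tw(G) = 2.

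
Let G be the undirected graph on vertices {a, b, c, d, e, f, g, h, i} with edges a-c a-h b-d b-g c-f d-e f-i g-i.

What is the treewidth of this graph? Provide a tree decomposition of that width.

Treewidth 1.
One optimal decomposition is:
Bags: B1 = {a, h}  B2 = {a, c}  B3 = {c, f}  B4 = {f, i}  B5 = {g, i}  B6 = {b, g}  B7 = {b, d}  B8 = {d, e}
Tree: B1–B2, B2–B3, B3–B4, B4–B5, B5–B6, B6–B7, B7–B8

Every bag has size at most 2, so the width is 2 − 1 = 1 and tw(G) ≤ 1. G has an edge, so its treewidth is at least 1. Therefore the treewidth is 1.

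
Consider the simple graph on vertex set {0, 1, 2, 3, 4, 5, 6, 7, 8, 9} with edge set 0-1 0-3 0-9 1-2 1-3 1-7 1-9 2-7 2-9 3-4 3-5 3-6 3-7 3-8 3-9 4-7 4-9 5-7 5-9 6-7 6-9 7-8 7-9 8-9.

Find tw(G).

A width-3 tree decomposition is:
Bags: B1 = {3, 5, 7, 9}  B2 = {3, 6, 7, 9}  B3 = {1, 3, 7, 9}  B4 = {3, 4, 7, 9}  B5 = {3, 7, 8, 9}  B6 = {0, 1, 3, 9}  B7 = {1, 2, 7, 9}
Tree: B1–B2, B1–B3, B3–B4, B2–B5, B3–B6, B3–B7
Every bag has size at most 4, so the width is 4 − 1 = 3 and tw(G) ≤ 3. Conversely, {1, 2, 7, 9} is a clique of size 4, and the vertices of any clique must share a bag in every tree decomposition; so some bag has ≥ 4 vertices and tw(G) ≥ 3. The upper and lower bounds meet at 3, so that is the treewidth.

3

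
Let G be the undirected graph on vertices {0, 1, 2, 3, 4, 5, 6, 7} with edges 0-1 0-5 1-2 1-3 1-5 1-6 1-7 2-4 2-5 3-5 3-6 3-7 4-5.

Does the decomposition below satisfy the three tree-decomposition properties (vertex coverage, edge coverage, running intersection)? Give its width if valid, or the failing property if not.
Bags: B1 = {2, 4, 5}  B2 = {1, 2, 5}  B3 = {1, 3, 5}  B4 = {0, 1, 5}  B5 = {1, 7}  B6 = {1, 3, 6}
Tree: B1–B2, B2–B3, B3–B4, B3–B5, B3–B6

No — edge (3,7) lies in no bag.

A tree decomposition must satisfy three properties: every vertex lies in some bag; for every edge, both endpoints lie together in some bag; and for every vertex, the bags containing it form a connected subtree. Here edge (3,7) lies in no bag, so the decomposition is invalid.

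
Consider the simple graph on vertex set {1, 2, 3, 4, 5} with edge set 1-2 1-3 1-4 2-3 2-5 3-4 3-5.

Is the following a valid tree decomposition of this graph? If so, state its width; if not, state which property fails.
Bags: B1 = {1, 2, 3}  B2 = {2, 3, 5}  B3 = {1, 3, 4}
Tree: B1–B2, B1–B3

Yes; width 2.

Vertex coverage: the bags together contain {1, 2, 3, 4, 5}, the full vertex set. Edge coverage: each edge of G has both endpoints in at least one bag. Running intersection: for every vertex, the bags containing it form a connected subtree. All three properties hold, so this is a valid tree decomposition of width max|bag| − 1 = 2, and hence tw(G) ≤ 2.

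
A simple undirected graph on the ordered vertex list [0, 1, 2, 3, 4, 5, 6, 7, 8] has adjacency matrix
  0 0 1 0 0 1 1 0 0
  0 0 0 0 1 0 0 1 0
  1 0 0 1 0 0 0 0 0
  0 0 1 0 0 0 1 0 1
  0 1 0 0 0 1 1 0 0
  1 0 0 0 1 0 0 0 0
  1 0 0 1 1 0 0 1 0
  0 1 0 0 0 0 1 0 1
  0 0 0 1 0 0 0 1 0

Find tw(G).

A width-3 tree decomposition is:
Bags: B1 = {1, 3, 7, 8}  B2 = {1, 3, 6, 7}  B3 = {1, 3, 4, 6}  B4 = {2, 3, 4, 6}  B5 = {0, 2, 4, 6}  B6 = {0, 2, 4, 5}
Tree: B1–B2, B2–B3, B3–B4, B4–B5, B5–B6
Each bag holds 4 vertices, so the decomposition has width 3, which upper-bounds the treewidth. For the lower bound: the 4 vertex sets {1,7,8}, {3}, {6}, {0,2,4,5} are disjoint, each induces a connected subgraph, and every pair is joined by at least one edge of G. Contracting each set to a single vertex therefore yields K_{4} as a minor, and since treewidth is minor-monotone, tw(G) ≥ tw(K_{4}) = 3. Therefore the treewidth is 3.

3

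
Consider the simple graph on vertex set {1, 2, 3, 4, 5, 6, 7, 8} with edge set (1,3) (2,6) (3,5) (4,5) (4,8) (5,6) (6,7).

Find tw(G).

A width-1 tree decomposition is:
Bags: B1 = {5, 6}  B2 = {3, 5}  B3 = {2, 6}  B4 = {6, 7}  B5 = {4, 5}  B6 = {1, 3}  B7 = {4, 8}
Tree: B1–B2, B1–B3, B1–B4, B1–B5, B2–B6, B5–B7
Each bag holds 2 vertices, so the decomposition has width 1, which upper-bounds the treewidth. Any graph with an edge has treewidth ≥ 1, and G has the edge 6–5. Combining the bounds, tw(G) = 1.

1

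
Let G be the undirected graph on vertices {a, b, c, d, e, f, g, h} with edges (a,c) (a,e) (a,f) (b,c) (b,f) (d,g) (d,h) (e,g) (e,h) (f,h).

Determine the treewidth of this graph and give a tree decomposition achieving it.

The largest bag has 3 vertices, giving width 2; this decomposition certifies tw(G) ≤ 2. Since d–g–e–h–d is a cycle in G, G is not acyclic. Forests are exactly the graphs of treewidth ≤ 1, so tw(G) ≥ 2. Hence tw(G) = 2 exactly.

Treewidth 2.
One optimal decomposition is:
Bags: B1 = {d, g, h}  B2 = {e, g, h}  B3 = {e, f, h}  B4 = {a, e, f}  B5 = {a, b, f}  B6 = {a, b, c}
Tree: B1–B2, B2–B3, B3–B4, B4–B5, B5–B6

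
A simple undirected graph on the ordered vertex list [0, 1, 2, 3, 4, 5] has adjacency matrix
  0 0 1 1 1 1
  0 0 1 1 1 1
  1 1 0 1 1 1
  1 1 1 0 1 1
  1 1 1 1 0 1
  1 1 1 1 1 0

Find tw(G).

A width-4 tree decomposition is:
Bags: B1 = {0, 2, 3, 4, 5}  B2 = {1, 2, 3, 4, 5}
Tree: B1–B2
Every bag has size at most 5, so the width is 5 − 1 = 4 and tw(G) ≤ 4. On the other hand G contains the 5-clique {0, 2, 3, 4, 5}. A clique must lie in a single bag of any decomposition, so no decomposition can have width below 4. Therefore the treewidth is 4.

4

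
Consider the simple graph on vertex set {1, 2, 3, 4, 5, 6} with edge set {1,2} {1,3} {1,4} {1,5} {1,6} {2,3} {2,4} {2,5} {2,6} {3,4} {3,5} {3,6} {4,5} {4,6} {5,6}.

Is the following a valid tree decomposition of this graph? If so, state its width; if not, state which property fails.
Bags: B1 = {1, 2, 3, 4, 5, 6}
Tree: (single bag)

Yes; width 5.

Every vertex of G appears in some bag (union = {1, 2, 3, 4, 5, 6}); every edge is covered by a bag; and for each vertex v the set of bags containing v is connected in the bag tree. The decomposition is therefore valid. The largest bag has 6 vertices, so the width is 5.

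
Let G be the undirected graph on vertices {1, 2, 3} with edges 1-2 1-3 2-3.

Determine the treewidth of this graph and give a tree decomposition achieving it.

A single bag containing all 3 vertices is trivially a valid decomposition of width 2. Conversely, {1, 2, 3} is a clique of size 3, and the vertices of any clique must share a bag in every tree decomposition; so some bag has ≥ 3 vertices and tw(G) ≥ 2. Therefore the treewidth is 2.

Treewidth 2.
One optimal decomposition is:
Bags: B1 = {1, 2, 3}
Tree: (single bag)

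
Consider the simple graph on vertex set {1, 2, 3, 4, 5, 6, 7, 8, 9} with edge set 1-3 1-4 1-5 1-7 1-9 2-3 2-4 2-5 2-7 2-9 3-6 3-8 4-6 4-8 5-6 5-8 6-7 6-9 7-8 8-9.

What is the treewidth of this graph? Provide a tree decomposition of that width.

The largest bag has 5 vertices, giving width 4; this decomposition certifies tw(G) ≤ 4. For the lower bound: the 5 vertex sets {2,4}, {7,8}, {1,3}, {6}, {9} are disjoint, each induces a connected subgraph, and every pair is joined by at least one edge of G. Contracting each set to a single vertex therefore yields K_{5} as a minor, and since treewidth is minor-monotone, tw(G) ≥ tw(K_{5}) = 4. Combining the bounds, tw(G) = 4.

Treewidth 4.
Bags: B1 = {1, 2, 4, 6, 8}  B2 = {1, 2, 6, 7, 8}  B3 = {1, 2, 3, 6, 8}  B4 = {1, 2, 6, 8, 9}  B5 = {1, 2, 5, 6, 8}
Tree: B1–B2, B2–B3, B3–B4, B4–B5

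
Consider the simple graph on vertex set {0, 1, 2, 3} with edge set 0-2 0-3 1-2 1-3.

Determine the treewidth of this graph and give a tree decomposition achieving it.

Treewidth 2.
One such decomposition:
Bags: B1 = {0, 1, 2}  B2 = {0, 1, 3}
Tree: B1–B2

The largest bag has 3 vertices, giving width 2; this decomposition certifies tw(G) ≤ 2. The edges 1–2–0–3–1 form a cycle, so G is not a tree and its treewidth is at least 2. Combining the bounds, tw(G) = 2.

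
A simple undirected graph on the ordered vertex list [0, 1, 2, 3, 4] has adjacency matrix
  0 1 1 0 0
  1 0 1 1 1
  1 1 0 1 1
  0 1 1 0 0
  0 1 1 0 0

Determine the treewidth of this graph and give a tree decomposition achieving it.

Treewidth 2.
Bags: B1 = {1, 2, 3}  B2 = {1, 2, 4}  B3 = {0, 1, 2}
Tree: B1–B2, B2–B3

Each bag holds 3 vertices, so the decomposition has width 2, which upper-bounds the treewidth. Conversely, {0, 1, 2} is a clique of size 3, and the vertices of any clique must share a bag in every tree decomposition; so some bag has ≥ 3 vertices and tw(G) ≥ 2. The upper and lower bounds meet at 2, so that is the treewidth.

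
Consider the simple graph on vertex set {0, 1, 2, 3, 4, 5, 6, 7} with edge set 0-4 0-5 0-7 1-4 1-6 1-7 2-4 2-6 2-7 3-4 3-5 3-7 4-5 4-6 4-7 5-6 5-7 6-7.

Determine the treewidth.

A width-3 tree decomposition is:
Bags: B1 = {2, 4, 6, 7}  B2 = {1, 4, 6, 7}  B3 = {4, 5, 6, 7}  B4 = {0, 4, 5, 7}  B5 = {3, 4, 5, 7}
Tree: B1–B2, B2–B3, B3–B4, B4–B5
Every bag has size at most 4, so the width is 4 − 1 = 3 and tw(G) ≤ 3. On the other hand G contains the 4-clique {1, 4, 6, 7}. A clique must lie in a single bag of any decomposition, so no decomposition can have width below 3. Combining the bounds, tw(G) = 3.

3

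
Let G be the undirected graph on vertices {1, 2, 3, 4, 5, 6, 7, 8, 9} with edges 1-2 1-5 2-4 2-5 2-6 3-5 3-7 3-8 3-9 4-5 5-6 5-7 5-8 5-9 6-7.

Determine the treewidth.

A width-2 tree decomposition is:
Bags: B1 = {2, 5, 6}  B2 = {1, 2, 5}  B3 = {2, 4, 5}  B4 = {5, 6, 7}  B5 = {3, 5, 7}  B6 = {3, 5, 9}  B7 = {3, 5, 8}
Tree: B1–B2, B2–B3, B1–B4, B4–B5, B5–B6, B5–B7
The largest bag has 3 vertices, giving width 2; this decomposition certifies tw(G) ≤ 2. On the other hand G contains the 3-clique {1, 2, 5}. A clique must lie in a single bag of any decomposition, so no decomposition can have width below 2. Therefore the treewidth is 2.

2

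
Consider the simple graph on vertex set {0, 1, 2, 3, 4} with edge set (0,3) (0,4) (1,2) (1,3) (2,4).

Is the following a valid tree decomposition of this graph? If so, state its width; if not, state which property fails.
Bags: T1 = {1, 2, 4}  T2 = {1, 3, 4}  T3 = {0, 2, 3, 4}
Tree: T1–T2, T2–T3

No — bags containing vertex 2 are not connected in the tree.

A tree decomposition must satisfy three properties: every vertex lies in some bag; for every edge, both endpoints lie together in some bag; and for every vertex, the bags containing it form a connected subtree. Here bags containing vertex 2 are not connected in the tree, so the decomposition is invalid.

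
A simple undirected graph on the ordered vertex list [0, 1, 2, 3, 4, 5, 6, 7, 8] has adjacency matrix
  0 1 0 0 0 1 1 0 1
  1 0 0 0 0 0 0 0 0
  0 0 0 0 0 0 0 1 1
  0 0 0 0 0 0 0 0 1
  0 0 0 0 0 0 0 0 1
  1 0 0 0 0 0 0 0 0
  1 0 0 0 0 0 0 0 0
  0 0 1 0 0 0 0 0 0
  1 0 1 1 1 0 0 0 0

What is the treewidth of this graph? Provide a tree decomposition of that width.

Each bag holds 2 vertices, so the decomposition has width 1, which upper-bounds the treewidth. G has an edge, so its treewidth is at least 1. Combining the bounds, tw(G) = 1.

Treewidth 1.
One optimal decomposition is:
Bags: B1 = {3, 8}  B2 = {0, 8}  B3 = {4, 8}  B4 = {2, 8}  B5 = {0, 1}  B6 = {0, 5}  B7 = {2, 7}  B8 = {0, 6}
Tree: B1–B2, B1–B3, B1–B4, B2–B5, B2–B6, B4–B7, B6–B8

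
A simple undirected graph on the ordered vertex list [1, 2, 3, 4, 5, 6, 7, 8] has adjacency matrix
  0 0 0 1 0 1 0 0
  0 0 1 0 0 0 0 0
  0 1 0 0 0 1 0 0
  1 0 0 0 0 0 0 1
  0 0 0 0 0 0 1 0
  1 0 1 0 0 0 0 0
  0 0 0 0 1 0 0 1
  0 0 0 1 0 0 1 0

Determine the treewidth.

A width-1 tree decomposition is:
Bags: B1 = {5, 7}  B2 = {7, 8}  B3 = {4, 8}  B4 = {1, 4}  B5 = {1, 6}  B6 = {3, 6}  B7 = {2, 3}
Tree: B1–B2, B2–B3, B3–B4, B4–B5, B5–B6, B6–B7
Each bag holds 2 vertices, so the decomposition has width 1, which upper-bounds the treewidth. Since G has at least one edge (e.g. 5–7), it is not an edgeless graph, so tw(G) ≥ 1. The upper and lower bounds meet at 1, so that is the treewidth.

1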